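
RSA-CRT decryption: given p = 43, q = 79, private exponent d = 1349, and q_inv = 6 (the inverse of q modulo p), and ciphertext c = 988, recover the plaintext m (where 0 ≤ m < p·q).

d_p = d mod (p−1) = 1349 mod 42 = 5; d_q = d mod (q−1) = 23.
m₁ = c^(d_p) mod p: c ≡ 42 (mod 43), and 42^5 mod 43 = 42.
m₂ = c^(d_q) mod q: c ≡ 40 (mod 79), and 40^23 mod 79 = 45.
h = q_inv·(m₁ − m₂) mod p = 6·(42 − 45) mod 43 = 25.
m = m₂ + h·q = 45 + 25·79 = 2020.

2020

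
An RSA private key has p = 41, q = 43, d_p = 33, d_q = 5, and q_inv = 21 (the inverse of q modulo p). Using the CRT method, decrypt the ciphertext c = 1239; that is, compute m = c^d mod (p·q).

m₁ = c^(d_p) mod p: c ≡ 9 (mod 41), and 9^33 mod 41 = 9.
m₂ = c^(d_q) mod q: c ≡ 35 (mod 43), and 35^5 mod 43 = 41.
h = q_inv·(m₁ − m₂) mod p = 21·(9 − 41) mod 41 = 25.
m = m₂ + h·q = 41 + 25·43 = 1116.

1116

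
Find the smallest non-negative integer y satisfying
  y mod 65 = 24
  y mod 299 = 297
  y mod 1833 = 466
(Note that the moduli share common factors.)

20629

Combine the congruences pairwise.
gcd(65, 299) = 13 and 13 | (297 − 24), so the pair is consistent; merging gives y ≡ 1194 (mod 1495), where 1495 = lcm(65, 299).
gcd(1495, 1833) = 13 and 13 | (466 − 1194), so the pair is consistent; merging gives y ≡ 20629 (mod 210795), where 210795 = lcm(1495, 1833).
The solution is unique modulo lcm(65, 299, 1833) = 210795.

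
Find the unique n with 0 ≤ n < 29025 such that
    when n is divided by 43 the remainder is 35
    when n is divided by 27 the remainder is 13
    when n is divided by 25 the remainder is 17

12892

From n ≡ 35 (mod 43) write n = 35 + 43t. Substituting into n ≡ 13 (mod 27) gives 43t ≡ 5 (mod 27), and since 16⁻¹ ≡ 22 (mod 27), t ≡ 2. Hence n ≡ 35 + 43·2 = 121 (mod 1161).
From n ≡ 121 (mod 1161) write n = 121 + 1161t. Substituting into n ≡ 17 (mod 25) gives 1161t ≡ 21 (mod 25), and since 11⁻¹ ≡ 16 (mod 25), t ≡ 11. Hence n ≡ 121 + 1161·11 = 12892 (mod 29025).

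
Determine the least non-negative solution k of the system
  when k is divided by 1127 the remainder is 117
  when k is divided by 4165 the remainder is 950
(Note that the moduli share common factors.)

gcd(1127, 4165) = 49 and 49 | (950 − 117), so the pair is consistent; merging gives k ≡ 38435 (mod 95795), where 95795 = lcm(1127, 4165).
The solution is unique modulo lcm(1127, 4165) = 95795.

38435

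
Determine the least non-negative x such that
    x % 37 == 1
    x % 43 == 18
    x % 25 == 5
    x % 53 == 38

The moduli are pairwise coprime; N = 37·43·25·53 = 2108075.
N/37 = 56975; 56975 ≡ 32 (mod 37); 32·22 ≡ 1, so inverse 22.
N/43 = 49025; 49025 ≡ 5 (mod 43); 5·26 ≡ 1, so inverse 26.
N/25 = 84323; 84323 ≡ 23 (mod 25); 23·12 ≡ 1, so inverse 12.
N/53 = 39775; 39775 ≡ 25 (mod 53); 25·17 ≡ 1, so inverse 17.
x ≡ 1·56975·22 + 18·49025·26 + 5·84323·12 + 38·39775·17 = 54951180.
54951180 mod 2108075 = 141230.

141230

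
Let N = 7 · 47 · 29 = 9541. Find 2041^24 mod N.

7547

Mod 7: 2041 ≡ 4; since 6 | 24, by Fermat 4^24 ≡ 1 (mod 7).
Mod 47: 2041 ≡ 20; 20^24 ≡ 27 (mod 47).
Mod 29: 2041 ≡ 11; 11^24 ≡ 7 (mod 29).
Combine by CRT: x ≡ 1 (mod 7), x ≡ 27 (mod 47), x ≡ 7 (mod 29) ⇒ x ≡ 7547 (mod 9541).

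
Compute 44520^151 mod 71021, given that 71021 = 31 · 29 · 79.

Mod 31: 44520 ≡ 4; by Fermat, exponent reduces to 151 mod 30 = 1; 4^1 ≡ 4 (mod 31).
Mod 29: 44520 ≡ 5; by Fermat, exponent reduces to 151 mod 28 = 11; 5^11 ≡ 13 (mod 29).
Mod 79: 44520 ≡ 43; by Fermat, exponent reduces to 151 mod 78 = 73; 43^73 ≡ 30 (mod 79).
Combine by CRT: x ≡ 4 (mod 31), x ≡ 13 (mod 29), x ≡ 30 (mod 79) ⇒ x ≡ 23967 (mod 71021).

23967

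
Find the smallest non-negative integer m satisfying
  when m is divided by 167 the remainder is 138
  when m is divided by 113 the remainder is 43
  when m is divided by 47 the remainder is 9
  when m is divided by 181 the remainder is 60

The moduli are pairwise coprime; N = 167·113·47·181 = 160535597.
N/167 = 961291; 961291 ≡ 39 (mod 167); 39·30 ≡ 1, so inverse 30.
N/113 = 1420669; 1420669 ≡ 33 (mod 113); 33·24 ≡ 1, so inverse 24.
N/47 = 3415651; 3415651 ≡ 20 (mod 47); 20·40 ≡ 1, so inverse 40.
N/181 = 886937; 886937 ≡ 37 (mod 181); 37·137 ≡ 1, so inverse 137.
m ≡ 138·961291·30 + 43·1420669·24 + 9·3415651·40 + 60·886937·137 = 13966131648.
13966131648 mod 160535597 = 160070306.

160070306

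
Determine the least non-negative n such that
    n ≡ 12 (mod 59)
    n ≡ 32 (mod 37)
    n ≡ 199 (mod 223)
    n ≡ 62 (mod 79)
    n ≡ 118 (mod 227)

2787159009

Combine the congruences pairwise.
From n ≡ 12 (mod 59) write n = 12 + 59t. Substituting into n ≡ 32 (mod 37) gives 59t ≡ 20 (mod 37), and since 22⁻¹ ≡ 32 (mod 37), t ≡ 11. Hence n ≡ 12 + 59·11 = 661 (mod 2183).
From n ≡ 661 (mod 2183) write n = 661 + 2183t. Substituting into n ≡ 199 (mod 223) gives 2183t ≡ 207 (mod 223), and since 176⁻¹ ≡ 204 (mod 223), t ≡ 81. Hence n ≡ 661 + 2183·81 = 177484 (mod 486809).
From n ≡ 177484 (mod 486809) write n = 177484 + 486809t. Substituting into n ≡ 62 (mod 79) gives 486809t ≡ 12 (mod 79), and since 11⁻¹ ≡ 36 (mod 79), t ≡ 37. Hence n ≡ 177484 + 486809·37 = 18189417 (mod 38457911).
From n ≡ 18189417 (mod 38457911) write n = 18189417 + 38457911t. Substituting into n ≡ 118 (mod 227) gives 38457911t ≡ 211 (mod 227), and since 25⁻¹ ≡ 109 (mod 227), t ≡ 72. Hence n ≡ 18189417 + 38457911·72 = 2787159009 (mod 8729945797).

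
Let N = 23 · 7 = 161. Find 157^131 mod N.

Mod 23: 157 ≡ 19; by Fermat, exponent reduces to 131 mod 22 = 21; 19^21 ≡ 17 (mod 23).
Mod 7: 157 ≡ 3; by Fermat, exponent reduces to 131 mod 6 = 5; 3^5 ≡ 5 (mod 7).
Combine by CRT: x ≡ 17 (mod 23), x ≡ 5 (mod 7) ⇒ x ≡ 40 (mod 161).

40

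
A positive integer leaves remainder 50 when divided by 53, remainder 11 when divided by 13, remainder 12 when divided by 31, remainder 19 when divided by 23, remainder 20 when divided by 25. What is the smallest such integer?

6962395

From m ≡ 50 (mod 53) write m = 50 + 53t. Substituting into m ≡ 11 (mod 13) gives 53t ≡ 0 (mod 13), and since 1⁻¹ ≡ 1 (mod 13), t ≡ 0. Hence m ≡ 50 + 53·0 = 50 (mod 689).
From m ≡ 50 (mod 689) write m = 50 + 689t. Substituting into m ≡ 12 (mod 31) gives 689t ≡ 24 (mod 31), and since 7⁻¹ ≡ 9 (mod 31), t ≡ 30. Hence m ≡ 50 + 689·30 = 20720 (mod 21359).
From m ≡ 20720 (mod 21359) write m = 20720 + 21359t. Substituting into m ≡ 19 (mod 23) gives 21359t ≡ 22 (mod 23), and since 15⁻¹ ≡ 20 (mod 23), t ≡ 3. Hence m ≡ 20720 + 21359·3 = 84797 (mod 491257).
From m ≡ 84797 (mod 491257) write m = 84797 + 491257t. Substituting into m ≡ 20 (mod 25) gives 491257t ≡ 23 (mod 25), and since 7⁻¹ ≡ 18 (mod 25), t ≡ 14. Hence m ≡ 84797 + 491257·14 = 6962395 (mod 12281425).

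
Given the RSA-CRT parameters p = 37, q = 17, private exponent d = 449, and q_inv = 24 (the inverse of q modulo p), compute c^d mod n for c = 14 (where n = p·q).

473

d_p = d mod (p−1) = 449 mod 36 = 17; d_q = d mod (q−1) = 1.
m₁ = c^(d_p) mod p: c ≡ 14 (mod 37), and 14^17 mod 37 = 29.
m₂ = c^(d_q) mod q: c ≡ 14 (mod 17), and 14^1 mod 17 = 14.
h = q_inv·(m₁ − m₂) mod p = 24·(29 − 14) mod 37 = 27.
m = m₂ + h·q = 14 + 27·17 = 473.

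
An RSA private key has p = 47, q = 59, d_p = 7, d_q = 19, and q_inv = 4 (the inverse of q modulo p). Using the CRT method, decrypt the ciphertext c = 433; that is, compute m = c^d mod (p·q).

m₁ = c^(d_p) mod p: c ≡ 10 (mod 47), and 10^7 mod 47 = 45.
m₂ = c^(d_q) mod q: c ≡ 20 (mod 59), and 20^19 mod 59 = 49.
h = q_inv·(m₁ − m₂) mod p = 4·(45 − 49) mod 47 = 31.
m = m₂ + h·q = 49 + 31·59 = 1878.

1878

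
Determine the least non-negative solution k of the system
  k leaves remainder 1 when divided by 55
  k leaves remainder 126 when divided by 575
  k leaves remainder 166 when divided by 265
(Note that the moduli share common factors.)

gcd(55, 575) = 5 and 5 | (126 − 1), so the pair is consistent; merging gives k ≡ 3576 (mod 6325), where 6325 = lcm(55, 575).
gcd(6325, 265) = 5 and 5 | (166 − 3576), so the pair is consistent; merging gives k ≡ 332476 (mod 335225), where 335225 = lcm(6325, 265).
The solution is unique modulo lcm(55, 575, 265) = 335225.

332476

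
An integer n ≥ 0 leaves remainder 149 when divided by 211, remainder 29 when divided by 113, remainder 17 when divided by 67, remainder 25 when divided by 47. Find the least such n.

67835172

The moduli are pairwise coprime; M = 211·113·67·47 = 75081607.
M/211 = 355837; 355837 ≡ 91 (mod 211); 91·160 ≡ 1, so inverse 160.
M/113 = 664439; 664439 ≡ 112 (mod 113); 112·112 ≡ 1, so inverse 112.
M/67 = 1120621; 1120621 ≡ 46 (mod 67); 46·51 ≡ 1, so inverse 51.
M/47 = 1597481; 1597481 ≡ 45 (mod 47); 45·23 ≡ 1, so inverse 23.
n ≡ 149·355837·160 + 29·664439·112 + 17·1120621·51 + 25·1597481·23 = 12531381934.
12531381934 mod 75081607 = 67835172.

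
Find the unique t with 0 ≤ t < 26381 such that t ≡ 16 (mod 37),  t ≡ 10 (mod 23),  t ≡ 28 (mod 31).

The moduli are pairwise coprime; N = 37·23·31 = 26381.
N/37 = 713; 713 ≡ 10 (mod 37); 10·26 ≡ 1, so inverse 26.
N/23 = 1147; 1147 ≡ 20 (mod 23); 20·15 ≡ 1, so inverse 15.
N/31 = 851; 851 ≡ 14 (mod 31); 14·20 ≡ 1, so inverse 20.
t ≡ 16·713·26 + 10·1147·15 + 28·851·20 = 945218.
945218 mod 26381 = 21883.

21883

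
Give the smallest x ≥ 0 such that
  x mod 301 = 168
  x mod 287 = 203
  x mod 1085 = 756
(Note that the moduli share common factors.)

gcd(301, 287) = 7 and 7 | (203 − 168), so the pair is consistent; merging gives x ≡ 7091 (mod 12341), where 12341 = lcm(301, 287).
gcd(12341, 1085) = 7 and 7 | (756 − 7091), so the pair is consistent; merging gives x ≡ 1364601 (mod 1912855), where 1912855 = lcm(12341, 1085).
The solution is unique modulo lcm(301, 287, 1085) = 1912855.

1364601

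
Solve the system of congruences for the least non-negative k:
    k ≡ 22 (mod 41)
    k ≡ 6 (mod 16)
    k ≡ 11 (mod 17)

2646

The moduli are pairwise coprime; N = 41·16·17 = 11152.
N/41 = 272; 272 ≡ 26 (mod 41); 26·30 ≡ 1, so inverse 30.
N/16 = 697; 697 ≡ 9 (mod 16); 9·9 ≡ 1, so inverse 9.
N/17 = 656; 656 ≡ 10 (mod 17); 10·12 ≡ 1, so inverse 12.
k ≡ 22·272·30 + 6·697·9 + 11·656·12 = 303750.
303750 mod 11152 = 2646.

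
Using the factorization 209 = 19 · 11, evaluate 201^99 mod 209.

191

Mod 19: 201 ≡ 11; by Fermat, exponent reduces to 99 mod 18 = 9; 11^9 ≡ 1 (mod 19).
Mod 11: 201 ≡ 3; by Fermat, exponent reduces to 99 mod 10 = 9; 3^9 ≡ 4 (mod 11).
Combine by CRT: x ≡ 1 (mod 19), x ≡ 4 (mod 11) ⇒ x ≡ 191 (mod 209).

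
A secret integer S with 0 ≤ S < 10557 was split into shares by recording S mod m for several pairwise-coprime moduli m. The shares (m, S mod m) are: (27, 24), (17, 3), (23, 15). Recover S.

9744

From S ≡ 24 (mod 27) write S = 24 + 27t. Substituting into S ≡ 3 (mod 17) gives 27t ≡ 13 (mod 17), and since 10⁻¹ ≡ 12 (mod 17), t ≡ 3. Hence S ≡ 24 + 27·3 = 105 (mod 459).
From S ≡ 105 (mod 459) write S = 105 + 459t. Substituting into S ≡ 15 (mod 23) gives 459t ≡ 2 (mod 23), and since 22⁻¹ ≡ 22 (mod 23), t ≡ 21. Hence S ≡ 105 + 459·21 = 9744 (mod 10557).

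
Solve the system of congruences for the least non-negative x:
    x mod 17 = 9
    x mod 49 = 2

From x ≡ 9 (mod 17) write x = 9 + 17t. Substituting into x ≡ 2 (mod 49) gives 17t ≡ 42 (mod 49), and since 17⁻¹ ≡ 26 (mod 49), t ≡ 14. Hence x ≡ 9 + 17·14 = 247 (mod 833).

247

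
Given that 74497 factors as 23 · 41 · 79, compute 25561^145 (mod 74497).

32678

Mod 23: 25561 ≡ 8; by Fermat, exponent reduces to 145 mod 22 = 13; 8^13 ≡ 18 (mod 23).
Mod 41: 25561 ≡ 18; by Fermat, exponent reduces to 145 mod 40 = 25; 18^25 ≡ 1 (mod 41).
Mod 79: 25561 ≡ 44; by Fermat, exponent reduces to 145 mod 78 = 67; 44^67 ≡ 51 (mod 79).
Combine by CRT: x ≡ 18 (mod 23), x ≡ 1 (mod 41), x ≡ 51 (mod 79) ⇒ x ≡ 32678 (mod 74497).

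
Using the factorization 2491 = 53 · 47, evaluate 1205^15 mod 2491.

Mod 53: 1205 ≡ 39; 39^15 ≡ 50 (mod 53).
Mod 47: 1205 ≡ 30; 30^15 ≡ 35 (mod 47).
Combine by CRT: x ≡ 50 (mod 53), x ≡ 35 (mod 47) ⇒ x ≡ 1163 (mod 2491).

1163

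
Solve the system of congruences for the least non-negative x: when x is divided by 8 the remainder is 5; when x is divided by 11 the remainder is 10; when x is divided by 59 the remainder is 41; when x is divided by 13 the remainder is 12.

38037

Combine the congruences pairwise.
From x ≡ 5 (mod 8) write x = 5 + 8t. Substituting into x ≡ 10 (mod 11) gives 8t ≡ 5 (mod 11), and since 8⁻¹ ≡ 7 (mod 11), t ≡ 2. Hence x ≡ 5 + 8·2 = 21 (mod 88).
From x ≡ 21 (mod 88) write x = 21 + 88t. Substituting into x ≡ 41 (mod 59) gives 88t ≡ 20 (mod 59), and since 29⁻¹ ≡ 57 (mod 59), t ≡ 19. Hence x ≡ 21 + 88·19 = 1693 (mod 5192).
From x ≡ 1693 (mod 5192) write x = 1693 + 5192t. Substituting into x ≡ 12 (mod 13) gives 5192t ≡ 9 (mod 13), and since 5⁻¹ ≡ 8 (mod 13), t ≡ 7. Hence x ≡ 1693 + 5192·7 = 38037 (mod 67496).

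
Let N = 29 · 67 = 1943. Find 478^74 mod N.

Mod 29: 478 ≡ 14; by Fermat, exponent reduces to 74 mod 28 = 18; 14^18 ≡ 9 (mod 29).
Mod 67: 478 ≡ 9; by Fermat, exponent reduces to 74 mod 66 = 8; 9^8 ≡ 25 (mod 67).
Combine by CRT: x ≡ 9 (mod 29), x ≡ 25 (mod 67) ⇒ x ≡ 1633 (mod 1943).

1633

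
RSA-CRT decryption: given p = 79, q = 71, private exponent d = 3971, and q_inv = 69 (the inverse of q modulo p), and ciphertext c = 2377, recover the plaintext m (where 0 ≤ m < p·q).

4382

d_p = d mod (p−1) = 3971 mod 78 = 71; d_q = d mod (q−1) = 51.
m₁ = c^(d_p) mod p: c ≡ 7 (mod 79), and 7^71 mod 79 = 37.
m₂ = c^(d_q) mod q: c ≡ 34 (mod 71), and 34^51 mod 71 = 51.
h = q_inv·(m₁ − m₂) mod p = 69·(37 − 51) mod 79 = 61.
m = m₂ + h·q = 51 + 61·71 = 4382.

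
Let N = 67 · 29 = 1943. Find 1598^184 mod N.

542

Mod 67: 1598 ≡ 57; by Fermat, exponent reduces to 184 mod 66 = 52; 57^52 ≡ 6 (mod 67).
Mod 29: 1598 ≡ 3; by Fermat, exponent reduces to 184 mod 28 = 16; 3^16 ≡ 20 (mod 29).
Combine by CRT: x ≡ 6 (mod 67), x ≡ 20 (mod 29) ⇒ x ≡ 542 (mod 1943).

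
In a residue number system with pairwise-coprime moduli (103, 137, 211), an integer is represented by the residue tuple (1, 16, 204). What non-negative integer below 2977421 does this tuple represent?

387178

Combine the congruences pairwise.
From x ≡ 1 (mod 103) write x = 1 + 103t. Substituting into x ≡ 16 (mod 137) gives 103t ≡ 15 (mod 137), and since 103⁻¹ ≡ 4 (mod 137), t ≡ 60. Hence x ≡ 1 + 103·60 = 6181 (mod 14111).
From x ≡ 6181 (mod 14111) write x = 6181 + 14111t. Substituting into x ≡ 204 (mod 211) gives 14111t ≡ 142 (mod 211), and since 185⁻¹ ≡ 73 (mod 211), t ≡ 27. Hence x ≡ 6181 + 14111·27 = 387178 (mod 2977421).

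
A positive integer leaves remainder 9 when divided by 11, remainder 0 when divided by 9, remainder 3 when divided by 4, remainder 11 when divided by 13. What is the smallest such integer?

From k ≡ 9 (mod 11) write k = 9 + 11t. Substituting into k ≡ 0 (mod 9) gives 11t ≡ 0 (mod 9), and since 2⁻¹ ≡ 5 (mod 9), t ≡ 0. Hence k ≡ 9 + 11·0 = 9 (mod 99).
From k ≡ 9 (mod 99) write k = 9 + 99t. Substituting into k ≡ 3 (mod 4) gives 99t ≡ 2 (mod 4), and since 3⁻¹ ≡ 3 (mod 4), t ≡ 2. Hence k ≡ 9 + 99·2 = 207 (mod 396).
From k ≡ 207 (mod 396) write k = 207 + 396t. Substituting into k ≡ 11 (mod 13) gives 396t ≡ 12 (mod 13), and since 6⁻¹ ≡ 11 (mod 13), t ≡ 2. Hence k ≡ 207 + 396·2 = 999 (mod 5148).

999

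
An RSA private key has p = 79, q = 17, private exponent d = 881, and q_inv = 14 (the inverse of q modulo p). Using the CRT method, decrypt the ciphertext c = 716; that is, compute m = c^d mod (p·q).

d_p = d mod (p−1) = 881 mod 78 = 23; d_q = d mod (q−1) = 1.
m₁ = c^(d_p) mod p: c ≡ 5 (mod 79), and 5^23 mod 79 = 51.
m₂ = c^(d_q) mod q: c ≡ 2 (mod 17), and 2^1 mod 17 = 2.
h = q_inv·(m₁ − m₂) mod p = 14·(51 − 2) mod 79 = 54.
m = m₂ + h·q = 2 + 54·17 = 920.

920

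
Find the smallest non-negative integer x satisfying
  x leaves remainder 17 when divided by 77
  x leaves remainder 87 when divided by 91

633

gcd(77, 91) = 7 and 7 | (87 − 17), so the pair is consistent; merging gives x ≡ 633 (mod 1001), where 1001 = lcm(77, 91).
The solution is unique modulo lcm(77, 91) = 1001.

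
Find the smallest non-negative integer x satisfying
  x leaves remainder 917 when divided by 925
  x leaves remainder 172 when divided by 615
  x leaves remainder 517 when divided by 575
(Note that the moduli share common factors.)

863017

gcd(925, 615) = 5 and 5 | (172 − 917), so the pair is consistent; merging gives x ≡ 66592 (mod 113775), where 113775 = lcm(925, 615).
gcd(113775, 575) = 25 and 25 | (517 − 66592), so the pair is consistent; merging gives x ≡ 863017 (mod 2616825), where 2616825 = lcm(113775, 575).
The solution is unique modulo lcm(925, 615, 575) = 2616825.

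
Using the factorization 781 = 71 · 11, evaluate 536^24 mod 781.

37

Mod 71: 536 ≡ 39; 39^24 ≡ 37 (mod 71).
Mod 11: 536 ≡ 8; by Fermat, exponent reduces to 24 mod 10 = 4; 8^4 ≡ 4 (mod 11).
Combine by CRT: x ≡ 37 (mod 71), x ≡ 4 (mod 11) ⇒ x ≡ 37 (mod 781).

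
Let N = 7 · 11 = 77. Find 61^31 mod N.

Mod 7: 61 ≡ 5; by Fermat, exponent reduces to 31 mod 6 = 1; 5^1 ≡ 5 (mod 7).
Mod 11: 61 ≡ 6; by Fermat, exponent reduces to 31 mod 10 = 1; 6^1 ≡ 6 (mod 11).
Combine by CRT: x ≡ 5 (mod 7), x ≡ 6 (mod 11) ⇒ x ≡ 61 (mod 77).

61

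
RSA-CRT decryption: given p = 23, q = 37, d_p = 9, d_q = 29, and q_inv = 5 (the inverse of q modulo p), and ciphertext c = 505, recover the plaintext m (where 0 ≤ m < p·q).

459

m₁ = c^(d_p) mod p: c ≡ 22 (mod 23), and 22^9 mod 23 = 22.
m₂ = c^(d_q) mod q: c ≡ 24 (mod 37), and 24^29 mod 37 = 15.
h = q_inv·(m₁ − m₂) mod p = 5·(22 − 15) mod 23 = 12.
m = m₂ + h·q = 15 + 12·37 = 459.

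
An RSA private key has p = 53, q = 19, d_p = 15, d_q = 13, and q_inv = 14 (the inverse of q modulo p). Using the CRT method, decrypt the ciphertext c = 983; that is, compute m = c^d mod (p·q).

325

m₁ = c^(d_p) mod p: c ≡ 29 (mod 53), and 29^15 mod 53 = 7.
m₂ = c^(d_q) mod q: c ≡ 14 (mod 19), and 14^13 mod 19 = 2.
h = q_inv·(m₁ − m₂) mod p = 14·(7 − 2) mod 53 = 17.
m = m₂ + h·q = 2 + 17·19 = 325.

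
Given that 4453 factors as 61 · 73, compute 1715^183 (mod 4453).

Mod 61: 1715 ≡ 7; by Fermat, exponent reduces to 183 mod 60 = 3; 7^3 ≡ 38 (mod 61).
Mod 73: 1715 ≡ 36; by Fermat, exponent reduces to 183 mod 72 = 39; 36^39 ≡ 9 (mod 73).
Combine by CRT: x ≡ 38 (mod 61), x ≡ 9 (mod 73) ⇒ x ≡ 2783 (mod 4453).

2783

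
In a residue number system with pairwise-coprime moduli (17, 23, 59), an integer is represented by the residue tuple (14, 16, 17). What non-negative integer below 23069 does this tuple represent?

19428

The moduli are pairwise coprime; N = 17·23·59 = 23069.
N/17 = 1357; 1357 ≡ 14 (mod 17); 14·11 ≡ 1, so inverse 11.
N/23 = 1003; 1003 ≡ 14 (mod 23); 14·5 ≡ 1, so inverse 5.
N/59 = 391; 391 ≡ 37 (mod 59); 37·8 ≡ 1, so inverse 8.
x ≡ 14·1357·11 + 16·1003·5 + 17·391·8 = 342394.
342394 mod 23069 = 19428.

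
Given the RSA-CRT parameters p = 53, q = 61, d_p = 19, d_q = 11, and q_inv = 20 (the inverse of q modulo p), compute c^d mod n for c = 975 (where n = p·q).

m₁ = c^(d_p) mod p: c ≡ 21 (mod 53), and 21^19 mod 53 = 3.
m₂ = c^(d_q) mod q: c ≡ 60 (mod 61), and 60^11 mod 61 = 60.
h = q_inv·(m₁ − m₂) mod p = 20·(3 − 60) mod 53 = 26.
m = m₂ + h·q = 60 + 26·61 = 1646.

1646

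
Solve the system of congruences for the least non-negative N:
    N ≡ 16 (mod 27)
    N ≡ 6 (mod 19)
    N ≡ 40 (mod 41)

The moduli are pairwise coprime; M = 27·19·41 = 21033.
M/27 = 779; 779 ≡ 23 (mod 27); 23·20 ≡ 1, so inverse 20.
M/19 = 1107; 1107 ≡ 5 (mod 19); 5·4 ≡ 1, so inverse 4.
M/41 = 513; 513 ≡ 21 (mod 41); 21·2 ≡ 1, so inverse 2.
N ≡ 16·779·20 + 6·1107·4 + 40·513·2 = 316888.
316888 mod 21033 = 1393.

1393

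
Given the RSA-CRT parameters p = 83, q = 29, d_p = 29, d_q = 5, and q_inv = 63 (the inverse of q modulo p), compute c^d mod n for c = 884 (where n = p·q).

1208

m₁ = c^(d_p) mod p: c ≡ 54 (mod 83), and 54^29 mod 83 = 46.
m₂ = c^(d_q) mod q: c ≡ 14 (mod 29), and 14^5 mod 29 = 19.
h = q_inv·(m₁ − m₂) mod p = 63·(46 − 19) mod 83 = 41.
m = m₂ + h·q = 19 + 41·29 = 1208.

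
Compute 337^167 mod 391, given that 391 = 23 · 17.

74

Mod 23: 337 ≡ 15; by Fermat, exponent reduces to 167 mod 22 = 13; 15^13 ≡ 5 (mod 23).
Mod 17: 337 ≡ 14; by Fermat, exponent reduces to 167 mod 16 = 7; 14^7 ≡ 6 (mod 17).
Combine by CRT: x ≡ 5 (mod 23), x ≡ 6 (mod 17) ⇒ x ≡ 74 (mod 391).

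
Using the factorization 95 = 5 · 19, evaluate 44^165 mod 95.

Mod 5: 44 ≡ 4; by Fermat, exponent reduces to 165 mod 4 = 1; 4^1 ≡ 4 (mod 5).
Mod 19: 44 ≡ 6; by Fermat, exponent reduces to 165 mod 18 = 3; 6^3 ≡ 7 (mod 19).
Combine by CRT: x ≡ 4 (mod 5), x ≡ 7 (mod 19) ⇒ x ≡ 64 (mod 95).

64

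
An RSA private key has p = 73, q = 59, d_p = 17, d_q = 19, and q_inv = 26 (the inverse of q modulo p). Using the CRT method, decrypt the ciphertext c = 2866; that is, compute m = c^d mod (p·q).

m₁ = c^(d_p) mod p: c ≡ 19 (mod 73), and 19^17 mod 73 = 23.
m₂ = c^(d_q) mod q: c ≡ 34 (mod 59), and 34^19 mod 59 = 11.
h = q_inv·(m₁ − m₂) mod p = 26·(23 − 11) mod 73 = 20.
m = m₂ + h·q = 11 + 20·59 = 1191.

1191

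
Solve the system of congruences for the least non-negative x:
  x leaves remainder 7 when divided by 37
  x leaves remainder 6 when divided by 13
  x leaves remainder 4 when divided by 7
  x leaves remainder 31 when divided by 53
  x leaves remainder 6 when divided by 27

2999301

Combine the congruences pairwise.
From x ≡ 7 (mod 37) write x = 7 + 37t. Substituting into x ≡ 6 (mod 13) gives 37t ≡ 12 (mod 13), and since 11⁻¹ ≡ 6 (mod 13), t ≡ 7. Hence x ≡ 7 + 37·7 = 266 (mod 481).
From x ≡ 266 (mod 481) write x = 266 + 481t. Substituting into x ≡ 4 (mod 7) gives 481t ≡ 4 (mod 7), and since 5⁻¹ ≡ 3 (mod 7), t ≡ 5. Hence x ≡ 266 + 481·5 = 2671 (mod 3367).
From x ≡ 2671 (mod 3367) write x = 2671 + 3367t. Substituting into x ≡ 31 (mod 53) gives 3367t ≡ 10 (mod 53), and since 28⁻¹ ≡ 36 (mod 53), t ≡ 42. Hence x ≡ 2671 + 3367·42 = 144085 (mod 178451).
From x ≡ 144085 (mod 178451) write x = 144085 + 178451t. Substituting into x ≡ 6 (mod 27) gives 178451t ≡ 20 (mod 27), and since 8⁻¹ ≡ 17 (mod 27), t ≡ 16. Hence x ≡ 144085 + 178451·16 = 2999301 (mod 4818177).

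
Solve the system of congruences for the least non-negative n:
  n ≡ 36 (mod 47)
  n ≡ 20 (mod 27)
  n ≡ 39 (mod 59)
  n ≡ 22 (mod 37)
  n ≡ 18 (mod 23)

From n ≡ 36 (mod 47) write n = 36 + 47t. Substituting into n ≡ 20 (mod 27) gives 47t ≡ 11 (mod 27), and since 20⁻¹ ≡ 23 (mod 27), t ≡ 10. Hence n ≡ 36 + 47·10 = 506 (mod 1269).
From n ≡ 506 (mod 1269) write n = 506 + 1269t. Substituting into n ≡ 39 (mod 59) gives 1269t ≡ 5 (mod 59), and since 30⁻¹ ≡ 2 (mod 59), t ≡ 10. Hence n ≡ 506 + 1269·10 = 13196 (mod 74871).
From n ≡ 13196 (mod 74871) write n = 13196 + 74871t. Substituting into n ≡ 22 (mod 37) gives 74871t ≡ 35 (mod 37), and since 20⁻¹ ≡ 13 (mod 37), t ≡ 11. Hence n ≡ 13196 + 74871·11 = 836777 (mod 2770227).
From n ≡ 836777 (mod 2770227) write n = 836777 + 2770227t. Substituting into n ≡ 18 (mod 23) gives 2770227t ≡ 4 (mod 23), and since 15⁻¹ ≡ 20 (mod 23), t ≡ 11. Hence n ≡ 836777 + 2770227·11 = 31309274 (mod 63715221).

31309274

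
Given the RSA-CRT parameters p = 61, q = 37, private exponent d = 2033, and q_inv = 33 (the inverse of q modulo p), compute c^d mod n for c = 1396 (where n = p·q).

d_p = d mod (p−1) = 2033 mod 60 = 53; d_q = d mod (q−1) = 17.
m₁ = c^(d_p) mod p: c ≡ 54 (mod 61), and 54^53 mod 61 = 17.
m₂ = c^(d_q) mod q: c ≡ 27 (mod 37), and 27^17 mod 37 = 11.
h = q_inv·(m₁ − m₂) mod p = 33·(17 − 11) mod 61 = 15.
m = m₂ + h·q = 11 + 15·37 = 566.

566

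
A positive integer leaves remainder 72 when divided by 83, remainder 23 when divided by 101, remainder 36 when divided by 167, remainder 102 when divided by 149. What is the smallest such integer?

The moduli are pairwise coprime; N = 83·101·167·149 = 208594189.
N/83 = 2513183; 2513183 ≡ 26 (mod 83); 26·16 ≡ 1, so inverse 16.
N/101 = 2065289; 2065289 ≡ 41 (mod 101); 41·69 ≡ 1, so inverse 69.
N/167 = 1249067; 1249067 ≡ 74 (mod 167); 74·79 ≡ 1, so inverse 79.
N/149 = 1399961; 1399961 ≡ 106 (mod 149); 106·97 ≡ 1, so inverse 97.
x ≡ 72·2513183·16 + 23·2065289·69 + 36·1249067·79 + 102·1399961·97 = 23576361141.
23576361141 mod 208594189 = 5217784.

5217784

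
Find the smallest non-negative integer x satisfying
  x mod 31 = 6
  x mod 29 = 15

Combine the congruences pairwise.
From x ≡ 6 (mod 31) write x = 6 + 31t. Substituting into x ≡ 15 (mod 29) gives 31t ≡ 9 (mod 29), and since 2⁻¹ ≡ 15 (mod 29), t ≡ 19. Hence x ≡ 6 + 31·19 = 595 (mod 899).

595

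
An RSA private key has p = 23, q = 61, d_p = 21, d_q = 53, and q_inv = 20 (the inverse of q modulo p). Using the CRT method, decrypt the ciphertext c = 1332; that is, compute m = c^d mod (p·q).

m₁ = c^(d_p) mod p: c ≡ 21 (mod 23), and 21^21 mod 23 = 11.
m₂ = c^(d_q) mod q: c ≡ 51 (mod 61), and 51^53 mod 61 = 7.
h = q_inv·(m₁ − m₂) mod p = 20·(11 − 7) mod 23 = 11.
m = m₂ + h·q = 7 + 11·61 = 678.

678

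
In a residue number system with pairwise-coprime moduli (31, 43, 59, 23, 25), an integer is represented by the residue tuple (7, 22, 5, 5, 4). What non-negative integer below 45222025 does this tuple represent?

The moduli are pairwise coprime; N = 31·43·59·23·25 = 45222025.
N/31 = 1458775; 1458775 ≡ 8 (mod 31); 8·4 ≡ 1, so inverse 4.
N/43 = 1051675; 1051675 ≡ 24 (mod 43); 24·9 ≡ 1, so inverse 9.
N/59 = 766475; 766475 ≡ 6 (mod 59); 6·10 ≡ 1, so inverse 10.
N/23 = 1966175; 1966175 ≡ 20 (mod 23); 20·15 ≡ 1, so inverse 15.
N/25 = 1808881; 1808881 ≡ 6 (mod 25); 6·21 ≡ 1, so inverse 21.
x ≡ 7·1458775·4 + 22·1051675·9 + 5·766475·10 + 5·1966175·15 + 4·1808881·21 = 586810229.
586810229 mod 45222025 = 44145929.

44145929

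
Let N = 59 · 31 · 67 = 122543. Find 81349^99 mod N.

Mod 59: 81349 ≡ 47; by Fermat, exponent reduces to 99 mod 58 = 41; 47^41 ≡ 23 (mod 59).
Mod 31: 81349 ≡ 5; by Fermat, exponent reduces to 99 mod 30 = 9; 5^9 ≡ 1 (mod 31).
Mod 67: 81349 ≡ 11; by Fermat, exponent reduces to 99 mod 66 = 33; 11^33 ≡ 66 (mod 67).
Combine by CRT: x ≡ 23 (mod 59), x ≡ 1 (mod 31), x ≡ 66 (mod 67) ⇒ x ≡ 19965 (mod 122543).

19965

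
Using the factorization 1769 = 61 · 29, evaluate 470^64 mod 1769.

1154

Mod 61: 470 ≡ 43; by Fermat, exponent reduces to 64 mod 60 = 4; 43^4 ≡ 56 (mod 61).
Mod 29: 470 ≡ 6; by Fermat, exponent reduces to 64 mod 28 = 8; 6^8 ≡ 23 (mod 29).
Combine by CRT: x ≡ 56 (mod 61), x ≡ 23 (mod 29) ⇒ x ≡ 1154 (mod 1769).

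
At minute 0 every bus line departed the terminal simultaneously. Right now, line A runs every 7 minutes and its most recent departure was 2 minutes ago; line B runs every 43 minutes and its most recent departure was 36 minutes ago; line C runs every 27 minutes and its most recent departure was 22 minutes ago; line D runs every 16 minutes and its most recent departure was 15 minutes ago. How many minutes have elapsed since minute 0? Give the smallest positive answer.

From t ≡ 2 (mod 7) write t = 2 + 7s. Substituting into t ≡ 36 (mod 43) gives 7s ≡ 34 (mod 43), and since 7⁻¹ ≡ 37 (mod 43), s ≡ 11. Hence t ≡ 2 + 7·11 = 79 (mod 301).
From t ≡ 79 (mod 301) write t = 79 + 301s. Substituting into t ≡ 22 (mod 27) gives 301s ≡ 24 (mod 27), and since 4⁻¹ ≡ 7 (mod 27), s ≡ 6. Hence t ≡ 79 + 301·6 = 1885 (mod 8127).
From t ≡ 1885 (mod 8127) write t = 1885 + 8127s. Substituting into t ≡ 15 (mod 16) gives 8127s ≡ 2 (mod 16), and since 15⁻¹ ≡ 15 (mod 16), s ≡ 14. Hence t ≡ 1885 + 8127·14 = 115663 (mod 130032).

115663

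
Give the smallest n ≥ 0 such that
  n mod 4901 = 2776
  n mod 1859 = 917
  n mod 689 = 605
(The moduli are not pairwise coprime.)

gcd(4901, 1859) = 169 and 169 | (917 − 2776), so the pair is consistent; merging gives n ≡ 2776 (mod 53911), where 53911 = lcm(4901, 1859).
gcd(53911, 689) = 13 and 13 | (605 − 2776), so the pair is consistent; merging gives n ≡ 1727928 (mod 2857283), where 2857283 = lcm(53911, 689).
The solution is unique modulo lcm(4901, 1859, 689) = 2857283.

1727928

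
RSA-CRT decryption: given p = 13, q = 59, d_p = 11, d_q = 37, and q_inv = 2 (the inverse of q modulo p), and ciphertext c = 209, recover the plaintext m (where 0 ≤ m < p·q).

m₁ = c^(d_p) mod p: c ≡ 1 (mod 13), and 1^11 mod 13 = 1.
m₂ = c^(d_q) mod q: c ≡ 32 (mod 59), and 32^37 mod 59 = 42.
h = q_inv·(m₁ − m₂) mod p = 2·(1 − 42) mod 13 = 9.
m = m₂ + h·q = 42 + 9·59 = 573.

573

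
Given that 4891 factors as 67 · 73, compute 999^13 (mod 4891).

2105

Mod 67: 999 ≡ 61; 61^13 ≡ 28 (mod 67).
Mod 73: 999 ≡ 50; 50^13 ≡ 61 (mod 73).
Combine by CRT: x ≡ 28 (mod 67), x ≡ 61 (mod 73) ⇒ x ≡ 2105 (mod 4891).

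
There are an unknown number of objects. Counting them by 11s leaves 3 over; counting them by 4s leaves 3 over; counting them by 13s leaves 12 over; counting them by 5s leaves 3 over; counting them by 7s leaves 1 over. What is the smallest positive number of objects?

Combine the congruences pairwise.
From N ≡ 3 (mod 11) write N = 3 + 11t. Substituting into N ≡ 3 (mod 4) gives 11t ≡ 0 (mod 4), and since 3⁻¹ ≡ 3 (mod 4), t ≡ 0. Hence N ≡ 3 + 11·0 = 3 (mod 44).
From N ≡ 3 (mod 44) write N = 3 + 44t. Substituting into N ≡ 12 (mod 13) gives 44t ≡ 9 (mod 13), and since 5⁻¹ ≡ 8 (mod 13), t ≡ 7. Hence N ≡ 3 + 44·7 = 311 (mod 572).
From N ≡ 311 (mod 572) write N = 311 + 572t. Substituting into N ≡ 3 (mod 5) gives 572t ≡ 2 (mod 5), and since 2⁻¹ ≡ 3 (mod 5), t ≡ 1. Hence N ≡ 311 + 572·1 = 883 (mod 2860).
From N ≡ 883 (mod 2860) write N = 883 + 2860t. Substituting into N ≡ 1 (mod 7) gives 2860t ≡ 0 (mod 7), and since 4⁻¹ ≡ 2 (mod 7), t ≡ 0. Hence N ≡ 883 + 2860·0 = 883 (mod 20020).

883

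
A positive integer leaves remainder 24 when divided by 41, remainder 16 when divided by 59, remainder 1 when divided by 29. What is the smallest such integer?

19663

Combine the congruences pairwise.
From x ≡ 24 (mod 41) write x = 24 + 41t. Substituting into x ≡ 16 (mod 59) gives 41t ≡ 51 (mod 59), and since 41⁻¹ ≡ 36 (mod 59), t ≡ 7. Hence x ≡ 24 + 41·7 = 311 (mod 2419).
From x ≡ 311 (mod 2419) write x = 311 + 2419t. Substituting into x ≡ 1 (mod 29) gives 2419t ≡ 9 (mod 29), and since 12⁻¹ ≡ 17 (mod 29), t ≡ 8. Hence x ≡ 311 + 2419·8 = 19663 (mod 70151).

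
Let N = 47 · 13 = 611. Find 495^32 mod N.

378

Mod 47: 495 ≡ 25; 25^32 ≡ 2 (mod 47).
Mod 13: 495 ≡ 1; by Fermat, exponent reduces to 32 mod 12 = 8; 1^8 ≡ 1 (mod 13).
Combine by CRT: x ≡ 2 (mod 47), x ≡ 1 (mod 13) ⇒ x ≡ 378 (mod 611).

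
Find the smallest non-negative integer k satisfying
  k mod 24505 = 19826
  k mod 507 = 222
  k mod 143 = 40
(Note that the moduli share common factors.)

264876

gcd(24505, 507) = 169 and 169 | (222 − 19826), so the pair is consistent; merging gives k ≡ 44331 (mod 73515), where 73515 = lcm(24505, 507).
gcd(73515, 143) = 13 and 13 | (40 − 44331), so the pair is consistent; merging gives k ≡ 264876 (mod 808665), where 808665 = lcm(73515, 143).
The solution is unique modulo lcm(24505, 507, 143) = 808665.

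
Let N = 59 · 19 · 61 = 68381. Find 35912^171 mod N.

Mod 59: 35912 ≡ 40; by Fermat, exponent reduces to 171 mod 58 = 55; 40^55 ≡ 55 (mod 59).
Mod 19: 35912 ≡ 2; by Fermat, exponent reduces to 171 mod 18 = 9; 2^9 ≡ 18 (mod 19).
Mod 61: 35912 ≡ 44; by Fermat, exponent reduces to 171 mod 60 = 51; 44^51 ≡ 38 (mod 61).
Combine by CRT: x ≡ 55 (mod 59), x ≡ 18 (mod 19), x ≡ 38 (mod 61) ⇒ x ≡ 27549 (mod 68381).

27549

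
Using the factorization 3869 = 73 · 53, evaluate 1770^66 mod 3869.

Mod 73: 1770 ≡ 18; 18^66 ≡ 8 (mod 73).
Mod 53: 1770 ≡ 21; by Fermat, exponent reduces to 66 mod 52 = 14; 21^14 ≡ 6 (mod 53).
Combine by CRT: x ≡ 8 (mod 73), x ≡ 6 (mod 53) ⇒ x ≡ 2709 (mod 3869).

2709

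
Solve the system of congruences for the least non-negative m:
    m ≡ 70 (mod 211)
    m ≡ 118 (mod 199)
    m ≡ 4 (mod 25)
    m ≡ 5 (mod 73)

32962279

From m ≡ 70 (mod 211) write m = 70 + 211t. Substituting into m ≡ 118 (mod 199) gives 211t ≡ 48 (mod 199), and since 12⁻¹ ≡ 83 (mod 199), t ≡ 4. Hence m ≡ 70 + 211·4 = 914 (mod 41989).
From m ≡ 914 (mod 41989) write m = 914 + 41989t. Substituting into m ≡ 4 (mod 25) gives 41989t ≡ 15 (mod 25), and since 14⁻¹ ≡ 9 (mod 25), t ≡ 10. Hence m ≡ 914 + 41989·10 = 420804 (mod 1049725).
From m ≡ 420804 (mod 1049725) write m = 420804 + 1049725t. Substituting into m ≡ 5 (mod 73) gives 1049725t ≡ 46 (mod 73), and since 58⁻¹ ≡ 34 (mod 73), t ≡ 31. Hence m ≡ 420804 + 1049725·31 = 32962279 (mod 76629925).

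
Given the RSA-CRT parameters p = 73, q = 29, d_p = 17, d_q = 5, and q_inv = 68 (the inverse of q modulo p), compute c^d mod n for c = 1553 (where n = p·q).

516

m₁ = c^(d_p) mod p: c ≡ 20 (mod 73), and 20^17 mod 73 = 5.
m₂ = c^(d_q) mod q: c ≡ 16 (mod 29), and 16^5 mod 29 = 23.
h = q_inv·(m₁ − m₂) mod p = 68·(5 − 23) mod 73 = 17.
m = m₂ + h·q = 23 + 17·29 = 516.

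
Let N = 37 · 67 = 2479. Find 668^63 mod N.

561

Mod 37: 668 ≡ 2; by Fermat, exponent reduces to 63 mod 36 = 27; 2^27 ≡ 6 (mod 37).
Mod 67: 668 ≡ 65; 65^63 ≡ 25 (mod 67).
Combine by CRT: x ≡ 6 (mod 37), x ≡ 25 (mod 67) ⇒ x ≡ 561 (mod 2479).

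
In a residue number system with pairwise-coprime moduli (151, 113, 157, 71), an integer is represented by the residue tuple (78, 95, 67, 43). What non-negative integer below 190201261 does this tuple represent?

The moduli are pairwise coprime; N = 151·113·157·71 = 190201261.
N/151 = 1259611; 1259611 ≡ 120 (mod 151); 120·112 ≡ 1, so inverse 112.
N/113 = 1683197; 1683197 ≡ 62 (mod 113); 62·31 ≡ 1, so inverse 31.
N/157 = 1211473; 1211473 ≡ 61 (mod 157); 61·139 ≡ 1, so inverse 139.
N/71 = 2678891; 2678891 ≡ 61 (mod 71); 61·7 ≡ 1, so inverse 7.
x ≡ 78·1259611·112 + 95·1683197·31 + 67·1211473·139 + 43·2678891·7 = 28049771101.
28049771101 mod 190201261 = 90185734.

90185734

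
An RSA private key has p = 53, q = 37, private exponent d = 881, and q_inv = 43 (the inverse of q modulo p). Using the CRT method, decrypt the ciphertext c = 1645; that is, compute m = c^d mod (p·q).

1345

d_p = d mod (p−1) = 881 mod 52 = 49; d_q = d mod (q−1) = 17.
m₁ = c^(d_p) mod p: c ≡ 2 (mod 53), and 2^49 mod 53 = 20.
m₂ = c^(d_q) mod q: c ≡ 17 (mod 37), and 17^17 mod 37 = 13.
h = q_inv·(m₁ − m₂) mod p = 43·(20 − 13) mod 53 = 36.
m = m₂ + h·q = 13 + 36·37 = 1345.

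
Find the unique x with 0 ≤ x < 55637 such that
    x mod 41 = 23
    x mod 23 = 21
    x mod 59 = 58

49264

The moduli are pairwise coprime; N = 41·23·59 = 55637.
N/41 = 1357; 1357 ≡ 4 (mod 41); 4·31 ≡ 1, so inverse 31.
N/23 = 2419; 2419 ≡ 4 (mod 23); 4·6 ≡ 1, so inverse 6.
N/59 = 943; 943 ≡ 58 (mod 59); 58·58 ≡ 1, so inverse 58.
x ≡ 23·1357·31 + 21·2419·6 + 58·943·58 = 4444587.
4444587 mod 55637 = 49264.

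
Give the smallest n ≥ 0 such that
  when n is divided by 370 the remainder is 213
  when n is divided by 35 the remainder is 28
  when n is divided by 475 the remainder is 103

gcd(370, 35) = 5 and 5 | (28 − 213), so the pair is consistent; merging gives n ≡ 1323 (mod 2590), where 2590 = lcm(370, 35).
gcd(2590, 475) = 5 and 5 | (103 − 1323), so the pair is consistent; merging gives n ≡ 32403 (mod 246050), where 246050 = lcm(2590, 475).
The solution is unique modulo lcm(370, 35, 475) = 246050.

32403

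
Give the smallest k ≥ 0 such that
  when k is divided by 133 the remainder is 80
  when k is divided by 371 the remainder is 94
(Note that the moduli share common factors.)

gcd(133, 371) = 7 and 7 | (94 − 80), so the pair is consistent; merging gives k ≡ 3804 (mod 7049), where 7049 = lcm(133, 371).
The solution is unique modulo lcm(133, 371) = 7049.

3804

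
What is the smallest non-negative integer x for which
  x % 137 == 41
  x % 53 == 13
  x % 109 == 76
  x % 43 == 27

8478423

The moduli are pairwise coprime; N = 137·53·109·43 = 34032307.
N/137 = 248411; 248411 ≡ 30 (mod 137); 30·32 ≡ 1, so inverse 32.
N/53 = 642119; 642119 ≡ 24 (mod 53); 24·42 ≡ 1, so inverse 42.
N/109 = 312223; 312223 ≡ 47 (mod 109); 47·58 ≡ 1, so inverse 58.
N/43 = 791449; 791449 ≡ 34 (mod 43); 34·19 ≡ 1, so inverse 19.
x ≡ 41·248411·32 + 13·642119·42 + 76·312223·58 + 27·791449·19 = 2458804527.
2458804527 mod 34032307 = 8478423.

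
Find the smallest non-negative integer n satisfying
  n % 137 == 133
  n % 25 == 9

From n ≡ 133 (mod 137) write n = 133 + 137t. Substituting into n ≡ 9 (mod 25) gives 137t ≡ 1 (mod 25), and since 12⁻¹ ≡ 23 (mod 25), t ≡ 23. Hence n ≡ 133 + 137·23 = 3284 (mod 3425).

3284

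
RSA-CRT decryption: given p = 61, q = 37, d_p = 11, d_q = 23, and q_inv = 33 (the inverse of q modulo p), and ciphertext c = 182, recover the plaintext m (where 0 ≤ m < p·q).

m₁ = c^(d_p) mod p: c ≡ 60 (mod 61), and 60^11 mod 61 = 60.
m₂ = c^(d_q) mod q: c ≡ 34 (mod 37), and 34^23 mod 37 = 16.
h = q_inv·(m₁ − m₂) mod p = 33·(60 − 16) mod 61 = 49.
m = m₂ + h·q = 16 + 49·37 = 1829.

1829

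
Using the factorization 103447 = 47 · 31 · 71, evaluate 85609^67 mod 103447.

Mod 47: 85609 ≡ 22; by Fermat, exponent reduces to 67 mod 46 = 21; 22^21 ≡ 10 (mod 47).
Mod 31: 85609 ≡ 18; by Fermat, exponent reduces to 67 mod 30 = 7; 18^7 ≡ 9 (mod 31).
Mod 71: 85609 ≡ 54; 54^67 ≡ 5 (mod 71).
Combine by CRT: x ≡ 10 (mod 47), x ≡ 9 (mod 31), x ≡ 5 (mod 71) ⇒ x ≡ 17400 (mod 103447).

17400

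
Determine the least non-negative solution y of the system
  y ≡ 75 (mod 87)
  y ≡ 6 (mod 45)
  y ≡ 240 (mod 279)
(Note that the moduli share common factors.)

12516

Combine the congruences pairwise.
gcd(87, 45) = 3 and 3 | (6 − 75), so the pair is consistent; merging gives y ≡ 771 (mod 1305), where 1305 = lcm(87, 45).
gcd(1305, 279) = 9 and 9 | (240 − 771), so the pair is consistent; merging gives y ≡ 12516 (mod 40455), where 40455 = lcm(1305, 279).
The solution is unique modulo lcm(87, 45, 279) = 40455.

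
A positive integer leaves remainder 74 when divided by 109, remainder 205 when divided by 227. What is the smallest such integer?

From t ≡ 74 (mod 109) write t = 74 + 109s. Substituting into t ≡ 205 (mod 227) gives 109s ≡ 131 (mod 227), and since 109⁻¹ ≡ 25 (mod 227), s ≡ 97. Hence t ≡ 74 + 109·97 = 10647 (mod 24743).

10647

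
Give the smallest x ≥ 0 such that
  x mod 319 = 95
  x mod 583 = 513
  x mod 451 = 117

285600

gcd(319, 583) = 11 and 11 | (513 − 95), so the pair is consistent; merging gives x ≡ 15088 (mod 16907), where 16907 = lcm(319, 583).
gcd(16907, 451) = 11 and 11 | (117 − 15088), so the pair is consistent; merging gives x ≡ 285600 (mod 693187), where 693187 = lcm(16907, 451).
The solution is unique modulo lcm(319, 583, 451) = 693187.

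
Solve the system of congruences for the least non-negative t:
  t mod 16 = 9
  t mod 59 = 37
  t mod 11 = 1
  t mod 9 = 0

The moduli are pairwise coprime; N = 16·59·11·9 = 93456.
N/16 = 5841; 5841 ≡ 1 (mod 16), inverse 1.
N/59 = 1584; 1584 ≡ 50 (mod 59); 50·13 ≡ 1, so inverse 13.
N/11 = 8496; 8496 ≡ 4 (mod 11); 4·3 ≡ 1, so inverse 3.
N/9 = 10384; 10384 ≡ 7 (mod 9); 7·4 ≡ 1, so inverse 4.
t ≡ 9·5841·1 + 37·1584·13 + 1·8496·3 + 0·10384·4 = 839961.
839961 mod 93456 = 92313.

92313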